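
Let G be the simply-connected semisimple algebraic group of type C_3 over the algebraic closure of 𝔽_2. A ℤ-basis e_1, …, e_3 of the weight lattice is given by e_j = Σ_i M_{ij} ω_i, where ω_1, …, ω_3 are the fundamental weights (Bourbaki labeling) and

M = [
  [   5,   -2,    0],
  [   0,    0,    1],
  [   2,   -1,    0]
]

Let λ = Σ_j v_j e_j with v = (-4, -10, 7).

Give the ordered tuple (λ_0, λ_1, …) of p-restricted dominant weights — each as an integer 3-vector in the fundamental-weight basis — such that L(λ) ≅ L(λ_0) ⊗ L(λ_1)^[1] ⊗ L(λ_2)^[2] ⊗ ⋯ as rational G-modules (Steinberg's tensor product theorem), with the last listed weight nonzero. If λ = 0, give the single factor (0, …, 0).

ω-coordinates c = M·v, v = (-4, -10, 7):
  c_1 = (5)·(-4) + (-2)·(-10) + 0·7 = 0
  c_2 = (0)·(-4) + (0)·(-10) + 1·7 = 7
  c_3 = (2)·(-4) + (-1)·(-10) + 0·7 = 2
Expand coordinatewise in base 2:
  c_1 = 0
  c_2 = 7 = 1·2^0 + 1·2^1 + 1·2^2
  c_3 = 2 = 0·2^0 + 1·2^1
Factor λ_0 = (0, 1, 0)
Factor λ_1 = (0, 1, 1)
Factor λ_2 = (0, 1, 0)

((0, 1, 0), (0, 1, 1), (0, 1, 0))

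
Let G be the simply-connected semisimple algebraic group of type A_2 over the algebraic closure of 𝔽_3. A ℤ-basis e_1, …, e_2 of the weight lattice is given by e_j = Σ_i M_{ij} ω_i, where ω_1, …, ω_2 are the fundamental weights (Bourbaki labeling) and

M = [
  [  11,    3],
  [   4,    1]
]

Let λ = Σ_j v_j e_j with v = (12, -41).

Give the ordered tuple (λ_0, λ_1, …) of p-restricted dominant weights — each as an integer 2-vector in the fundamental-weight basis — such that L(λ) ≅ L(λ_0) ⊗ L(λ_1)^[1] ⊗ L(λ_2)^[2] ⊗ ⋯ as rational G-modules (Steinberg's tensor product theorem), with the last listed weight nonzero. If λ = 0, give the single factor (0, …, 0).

((0, 1), (0, 2), (1, 0))

Change of basis e → ω: c = M·v where v = (12, -41):
  c_1 = 11·12 + (3)·(-41) = 9
  c_2 = 4·12 + (1)·(-41) = 7
Expand coordinatewise in base 3:
  c_1 = 9 = 0·3^0 + 0·3^1 + 1·3^2
  c_2 = 7 = 1·3^0 + 2·3^1
λ_0 = (0, 1)
λ_1 = (0, 2)
λ_2 = (1, 0)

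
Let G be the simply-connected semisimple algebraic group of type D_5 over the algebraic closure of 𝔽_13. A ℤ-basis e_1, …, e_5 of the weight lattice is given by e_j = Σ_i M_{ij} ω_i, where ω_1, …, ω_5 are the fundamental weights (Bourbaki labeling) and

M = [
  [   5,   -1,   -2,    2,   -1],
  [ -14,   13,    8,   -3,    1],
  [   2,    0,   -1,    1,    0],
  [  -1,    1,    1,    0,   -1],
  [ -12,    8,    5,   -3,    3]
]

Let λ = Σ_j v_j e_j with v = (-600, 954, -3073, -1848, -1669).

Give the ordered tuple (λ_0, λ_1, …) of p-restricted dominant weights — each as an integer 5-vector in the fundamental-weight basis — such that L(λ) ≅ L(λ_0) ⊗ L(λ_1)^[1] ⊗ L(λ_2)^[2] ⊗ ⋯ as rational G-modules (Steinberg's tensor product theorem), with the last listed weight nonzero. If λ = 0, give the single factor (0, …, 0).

Compute c_i = Σ_j M_{ij} v_j with v = (-600, 954, -3073, -1848, -1669):
  c_1 = (5)·(-600) + (-1)·(954) + (-2)·(-3073) + (2)·(-1848) + (-1)·(-1669) = 165
  c_2 = (-14)·(-600) + (13)·(954) + (8)·(-3073) + (-3)·(-1848) + (1)·(-1669) = 93
  c_3 = (2)·(-600) + (0)·(954) + (-1)·(-3073) + (1)·(-1848) + (0)·(-1669) = 25
  c_4 = (-1)·(-600) + (1)·(954) + (1)·(-3073) + (0)·(-1848) + (-1)·(-1669) = 150
  c_5 = (-12)·(-600) + (8)·(954) + (5)·(-3073) + (-3)·(-1848) + (3)·(-1669) = 4
Expand coordinatewise in base 13:
  c_1 = 165 = 9·13^0 + 12·13^1
  c_2 = 93 = 2·13^0 + 7·13^1
  c_3 = 25 = 12·13^0 + 1·13^1
  c_4 = 150 = 7·13^0 + 11·13^1
  c_5 = 4 = 4·13^0
Factor λ_0 = (9, 2, 12, 7, 4)
Factor λ_1 = (12, 7, 1, 11, 0)

((9, 2, 12, 7, 4), (12, 7, 1, 11, 0))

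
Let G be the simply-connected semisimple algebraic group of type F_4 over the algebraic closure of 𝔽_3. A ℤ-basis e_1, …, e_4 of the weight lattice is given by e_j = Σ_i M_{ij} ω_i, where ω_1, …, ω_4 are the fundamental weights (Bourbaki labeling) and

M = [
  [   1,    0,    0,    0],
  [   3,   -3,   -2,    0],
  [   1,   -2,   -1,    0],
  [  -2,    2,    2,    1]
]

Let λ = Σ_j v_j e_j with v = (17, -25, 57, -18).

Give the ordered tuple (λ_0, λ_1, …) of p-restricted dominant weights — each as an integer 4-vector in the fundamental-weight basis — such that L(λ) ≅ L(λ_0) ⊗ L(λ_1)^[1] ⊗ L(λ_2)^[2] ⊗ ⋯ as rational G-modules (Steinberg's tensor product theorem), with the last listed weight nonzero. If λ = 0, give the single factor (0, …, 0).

In the fundamental-weight basis, λ has coordinates c = M·v (v = (17, -25, 57, -18)):
  c_1 = 1*17 + 0*-25 + 0*57 + 0*-18 = 17
  c_2 = 3*17 + -3*-25 + -2*57 + 0*-18 = 12
  c_3 = 1*17 + -2*-25 + -1*57 + 0*-18 = 10
  c_4 = -2*17 + 2*-25 + 2*57 + 1*-18 = 12
p = 3; digits c_i = Σ_j d_{ij}·3^j, 0 ≤ d_{ij} < 3:
  c_1 = 17 = 2·3^0 + 2·3^1 + 1·3^2
  c_2 = 12 = 0·3^0 + 1·3^1 + 1·3^2
  c_3 = 10 = 1·3^0 + 0·3^1 + 1·3^2
  c_4 = 12 = 0·3^0 + 1·3^1 + 1·3^2
λ_0 = (2, 0, 1, 0)
λ_1 = (2, 1, 0, 1)
λ_2 = (1, 1, 1, 1)

((2, 0, 1, 0), (2, 1, 0, 1), (1, 1, 1, 1))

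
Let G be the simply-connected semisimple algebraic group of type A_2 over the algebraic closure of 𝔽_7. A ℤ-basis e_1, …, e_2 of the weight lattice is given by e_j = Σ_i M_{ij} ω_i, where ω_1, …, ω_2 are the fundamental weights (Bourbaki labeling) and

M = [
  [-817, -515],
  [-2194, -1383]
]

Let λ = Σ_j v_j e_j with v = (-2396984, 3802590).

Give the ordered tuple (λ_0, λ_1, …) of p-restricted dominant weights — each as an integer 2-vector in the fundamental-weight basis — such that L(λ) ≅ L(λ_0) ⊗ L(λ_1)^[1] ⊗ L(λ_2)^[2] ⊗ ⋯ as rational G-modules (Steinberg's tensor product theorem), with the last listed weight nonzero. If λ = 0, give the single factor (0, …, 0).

Converting to the ω-basis (c_i = row i of M dotted with v = (-2396984, 3802590)):
  c_1 = (-817)·(-2396984) + (-515)·(3802590) = 2078
  c_2 = (-2194)·(-2396984) + (-1383)·(3802590) = 926
p = 7; digits c_i = Σ_j d_{ij}·7^j, 0 ≤ d_{ij} < 7:
  c_1 = 2078 = 6·7^0 + 2·7^1 + 0·7^2 + 6·7^3
  c_2 = 926 = 2·7^0 + 6·7^1 + 4·7^2 + 2·7^3
Factor λ_0 = (6, 2)
Factor λ_1 = (2, 6)
Factor λ_2 = (0, 4)
Factor λ_3 = (6, 2)

((6, 2), (2, 6), (0, 4), (6, 2))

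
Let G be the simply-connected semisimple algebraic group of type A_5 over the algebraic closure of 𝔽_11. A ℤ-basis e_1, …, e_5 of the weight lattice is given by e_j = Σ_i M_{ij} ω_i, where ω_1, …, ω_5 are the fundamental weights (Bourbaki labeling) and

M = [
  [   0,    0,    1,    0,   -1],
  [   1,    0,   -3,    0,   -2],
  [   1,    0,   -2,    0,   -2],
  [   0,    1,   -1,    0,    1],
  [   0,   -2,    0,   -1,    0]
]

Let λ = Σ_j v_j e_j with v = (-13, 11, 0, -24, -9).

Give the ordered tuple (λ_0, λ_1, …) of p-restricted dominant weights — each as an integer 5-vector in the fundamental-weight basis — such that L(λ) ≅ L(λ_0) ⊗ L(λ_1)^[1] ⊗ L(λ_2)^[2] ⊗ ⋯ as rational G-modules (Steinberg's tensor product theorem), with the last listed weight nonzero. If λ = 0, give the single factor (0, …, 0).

ω-coordinates c = M·v, v = (-13, 11, 0, -24, -9):
  c_1 = 0*-13 + 0*11 + 1*0 + 0*-24 + -1*-9 = 9
  c_2 = 1*-13 + 0*11 + -3*0 + 0*-24 + -2*-9 = 5
  c_3 = 1*-13 + 0*11 + -2*0 + 0*-24 + -2*-9 = 5
  c_4 = 0*-13 + 1*11 + -1*0 + 0*-24 + 1*-9 = 2
  c_5 = 0*-13 + -2*11 + 0*0 + -1*-24 + 0*-9 = 2
p = 11; digits c_i = Σ_j d_{ij}·11^j, 0 ≤ d_{ij} < 11:
  c_1 = 9 = 9·11^0
  c_2 = 5 = 5·11^0
  c_3 = 5 = 5·11^0
  c_4 = 2 = 2·11^0
  c_5 = 2 = 2·11^0
Factor λ_0 = (9, 5, 5, 2, 2)

((9, 5, 5, 2, 2),)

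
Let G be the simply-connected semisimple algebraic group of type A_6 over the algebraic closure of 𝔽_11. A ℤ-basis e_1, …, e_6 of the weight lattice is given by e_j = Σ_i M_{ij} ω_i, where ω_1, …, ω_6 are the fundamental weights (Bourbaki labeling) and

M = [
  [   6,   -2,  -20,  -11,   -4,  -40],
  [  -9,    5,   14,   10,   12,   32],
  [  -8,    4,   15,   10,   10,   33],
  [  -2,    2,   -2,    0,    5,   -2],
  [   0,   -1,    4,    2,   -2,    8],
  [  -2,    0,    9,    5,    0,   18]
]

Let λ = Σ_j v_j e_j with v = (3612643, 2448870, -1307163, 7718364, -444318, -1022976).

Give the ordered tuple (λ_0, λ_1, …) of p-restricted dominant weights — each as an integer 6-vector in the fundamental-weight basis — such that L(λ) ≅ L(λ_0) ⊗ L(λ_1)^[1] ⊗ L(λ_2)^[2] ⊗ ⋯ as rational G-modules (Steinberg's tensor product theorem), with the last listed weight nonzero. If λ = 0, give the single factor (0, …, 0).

In the fundamental-weight basis, λ has coordinates c = M·v (v = (3612643, 2448870, -1307163, 7718364, -444318, -1022976)):
  c_1 = 6*3612643 + -2*2448870 + -20*-1307163 + -11*7718364 + -4*-444318 + -40*-1022976 = 715686
  c_2 = -9*3612643 + 5*2448870 + 14*-1307163 + 10*7718364 + 12*-444318 + 32*-1022976 = 546873
  c_3 = -8*3612643 + 4*2448870 + 15*-1307163 + 10*7718364 + 10*-444318 + 33*-1022976 = 269143
  c_4 = -2*3612643 + 2*2448870 + -2*-1307163 + 0*7718364 + 5*-444318 + -2*-1022976 = 111142
  c_5 = 0*3612643 + -1*2448870 + 4*-1307163 + 2*7718364 + -2*-444318 + 8*-1022976 = 464034
  c_6 = -2*3612643 + 0*2448870 + 9*-1307163 + 5*7718364 + 0*-444318 + 18*-1022976 = 1188499
Expand coordinatewise in base 11:
  c_1 = 715686 = 4·11^0 + 8·11^1 + 7·11^2 + 9·11^3 + 4·11^4 + 4·11^5
  c_2 = 546873 = 8·11^0 + 6·11^1 + 9·11^2 + 3·11^3 + 4·11^4 + 3·11^5
  c_3 = 269143 = 6·11^0 + 3·11^1 + 2·11^2 + 4·11^3 + 7·11^4 + 1·11^5
  c_4 = 111142 = 9·11^0 + 5·11^1 + 5·11^2 + 6·11^3 + 7·11^4
  c_5 = 464034 = 10·11^0 + 10·11^1 + 6·11^2 + 7·11^3 + 9·11^4 + 2·11^5
  c_6 = 1188499 = 4·11^0 + 3·11^1 + 10·11^2 + 1·11^3 + 4·11^4 + 7·11^5
Factor λ_0 = (4, 8, 6, 9, 10, 4)
Factor λ_1 = (8, 6, 3, 5, 10, 3)
Factor λ_2 = (7, 9, 2, 5, 6, 10)
Factor λ_3 = (9, 3, 4, 6, 7, 1)
Factor λ_4 = (4, 4, 7, 7, 9, 4)
Factor λ_5 = (4, 3, 1, 0, 2, 7)

((4, 8, 6, 9, 10, 4), (8, 6, 3, 5, 10, 3), (7, 9, 2, 5, 6, 10), (9, 3, 4, 6, 7, 1), (4, 4, 7, 7, 9, 4), (4, 3, 1, 0, 2, 7))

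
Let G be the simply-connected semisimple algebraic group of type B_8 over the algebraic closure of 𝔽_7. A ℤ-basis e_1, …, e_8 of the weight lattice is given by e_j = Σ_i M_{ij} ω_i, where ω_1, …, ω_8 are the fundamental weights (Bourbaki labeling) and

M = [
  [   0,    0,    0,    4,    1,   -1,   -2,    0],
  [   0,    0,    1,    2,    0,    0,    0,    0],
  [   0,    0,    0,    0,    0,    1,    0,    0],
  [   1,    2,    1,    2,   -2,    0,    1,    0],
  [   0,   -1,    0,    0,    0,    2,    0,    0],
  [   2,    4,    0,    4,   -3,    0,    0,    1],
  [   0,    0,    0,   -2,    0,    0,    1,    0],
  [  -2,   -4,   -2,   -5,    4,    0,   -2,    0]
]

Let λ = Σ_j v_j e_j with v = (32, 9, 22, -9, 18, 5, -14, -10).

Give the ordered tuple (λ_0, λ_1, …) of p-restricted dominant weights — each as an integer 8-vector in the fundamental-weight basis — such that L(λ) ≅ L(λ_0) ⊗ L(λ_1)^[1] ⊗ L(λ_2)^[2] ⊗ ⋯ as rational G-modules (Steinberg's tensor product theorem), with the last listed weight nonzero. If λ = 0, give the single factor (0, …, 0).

((5, 4, 5, 4, 1, 0, 4, 1),)

In the fundamental-weight basis, λ has coordinates c = M·v (v = (32, 9, 22, -9, 18, 5, -14, -10)):
  c_1 = (0)·(32) + (0)·(9) + (0)·(22) + (4)·(-9) + (1)·(18) + (-1)·(5) + (-2)·(-14) + (0)·(-10) = 5
  c_2 = (0)·(32) + (0)·(9) + (1)·(22) + (2)·(-9) + (0)·(18) + (0)·(5) + (0)·(-14) + (0)·(-10) = 4
  c_3 = (0)·(32) + (0)·(9) + (0)·(22) + (0)·(-9) + (0)·(18) + (1)·(5) + (0)·(-14) + (0)·(-10) = 5
  c_4 = (1)·(32) + (2)·(9) + (1)·(22) + (2)·(-9) + (-2)·(18) + (0)·(5) + (1)·(-14) + (0)·(-10) = 4
  c_5 = (0)·(32) + (-1)·(9) + (0)·(22) + (0)·(-9) + (0)·(18) + (2)·(5) + (0)·(-14) + (0)·(-10) = 1
  c_6 = (2)·(32) + (4)·(9) + (0)·(22) + (4)·(-9) + (-3)·(18) + (0)·(5) + (0)·(-14) + (1)·(-10) = 0
  c_7 = (0)·(32) + (0)·(9) + (0)·(22) + (-2)·(-9) + (0)·(18) + (0)·(5) + (1)·(-14) + (0)·(-10) = 4
  c_8 = (-2)·(32) + (-4)·(9) + (-2)·(22) + (-5)·(-9) + (4)·(18) + (0)·(5) + (-2)·(-14) + (0)·(-10) = 1
Base-7 expansion of each c_i:
  c_1 = 5 = 5·7^0
  c_2 = 4 = 4·7^0
  c_3 = 5 = 5·7^0
  c_4 = 4 = 4·7^0
  c_5 = 1 = 1·7^0
  c_6 = 0
  c_7 = 4 = 4·7^0
  c_8 = 1 = 1·7^0
p-restricted factor λ_0 = (5, 4, 5, 4, 1, 0, 4, 1)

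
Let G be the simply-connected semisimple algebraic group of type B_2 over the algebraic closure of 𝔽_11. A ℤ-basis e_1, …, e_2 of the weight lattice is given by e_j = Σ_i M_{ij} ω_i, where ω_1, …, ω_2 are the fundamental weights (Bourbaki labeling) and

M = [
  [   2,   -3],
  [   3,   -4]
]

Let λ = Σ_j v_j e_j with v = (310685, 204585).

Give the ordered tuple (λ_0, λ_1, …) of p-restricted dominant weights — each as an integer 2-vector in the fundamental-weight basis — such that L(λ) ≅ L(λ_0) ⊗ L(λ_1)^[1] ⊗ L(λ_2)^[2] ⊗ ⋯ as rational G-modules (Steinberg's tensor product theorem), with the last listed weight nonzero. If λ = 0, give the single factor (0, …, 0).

((3, 8), (10, 8), (7, 4), (5, 8), (0, 7))

Change of basis e → ω: c = M·v where v = (310685, 204585):
  c_1 = 2·310685 + (-3)·(204585) = 7615
  c_2 = 3·310685 + (-4)·(204585) = 113715
p = 11; digits c_i = Σ_j d_{ij}·11^j, 0 ≤ d_{ij} < 11:
  c_1 = 7615 = 3·11^0 + 10·11^1 + 7·11^2 + 5·11^3
  c_2 = 113715 = 8·11^0 + 8·11^1 + 4·11^2 + 8·11^3 + 7·11^4
λ_0 = (3, 8)
λ_1 = (10, 8)
λ_2 = (7, 4)
λ_3 = (5, 8)
λ_4 = (0, 7)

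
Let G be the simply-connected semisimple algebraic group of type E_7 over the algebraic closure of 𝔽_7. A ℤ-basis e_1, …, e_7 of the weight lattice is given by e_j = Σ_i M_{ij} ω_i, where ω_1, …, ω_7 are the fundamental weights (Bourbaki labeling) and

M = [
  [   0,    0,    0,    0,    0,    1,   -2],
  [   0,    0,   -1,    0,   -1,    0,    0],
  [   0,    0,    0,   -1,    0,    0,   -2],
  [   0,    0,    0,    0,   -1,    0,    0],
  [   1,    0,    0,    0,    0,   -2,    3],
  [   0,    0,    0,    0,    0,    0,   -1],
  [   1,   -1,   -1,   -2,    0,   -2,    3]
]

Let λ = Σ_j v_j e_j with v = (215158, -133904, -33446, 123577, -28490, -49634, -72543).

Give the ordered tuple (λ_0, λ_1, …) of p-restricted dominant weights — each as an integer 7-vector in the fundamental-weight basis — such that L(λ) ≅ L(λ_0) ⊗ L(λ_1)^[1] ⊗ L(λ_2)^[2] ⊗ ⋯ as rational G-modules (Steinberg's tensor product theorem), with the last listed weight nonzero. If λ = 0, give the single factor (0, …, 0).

((0, 0, 5, 0, 1, 2, 4), (0, 0, 6, 3, 3, 3, 5), (2, 4, 4, 0, 1, 3, 3), (5, 5, 6, 6, 2, 1, 0), (4, 4, 1, 4, 5, 2, 0), (5, 3, 1, 1, 5, 4, 1))

Converting to the ω-basis (c_i = row i of M dotted with v = (215158, -133904, -33446, 123577, -28490, -49634, -72543)):
  c_1 = (0)·(215158) + (0)·(-133904) + (0)·(-33446) + (0)·(123577) + (0)·(-28490) + (1)·(-49634) + (-2)·(-72543) = 95452
  c_2 = (0)·(215158) + (0)·(-133904) + (-1)·(-33446) + (0)·(123577) + (-1)·(-28490) + (0)·(-49634) + (0)·(-72543) = 61936
  c_3 = (0)·(215158) + (0)·(-133904) + (0)·(-33446) + (-1)·(123577) + (0)·(-28490) + (0)·(-49634) + (-2)·(-72543) = 21509
  c_4 = (0)·(215158) + (0)·(-133904) + (0)·(-33446) + (0)·(123577) + (-1)·(-28490) + (0)·(-49634) + (0)·(-72543) = 28490
  c_5 = (1)·(215158) + (0)·(-133904) + (0)·(-33446) + (0)·(123577) + (0)·(-28490) + (-2)·(-49634) + (3)·(-72543) = 96797
  c_6 = (0)·(215158) + (0)·(-133904) + (0)·(-33446) + (0)·(123577) + (0)·(-28490) + (0)·(-49634) + (-1)·(-72543) = 72543
  c_7 = (1)·(215158) + (-1)·(-133904) + (-1)·(-33446) + (-2)·(123577) + (0)·(-28490) + (-2)·(-49634) + (3)·(-72543) = 16993
p = 7; digits c_i = Σ_j d_{ij}·7^j, 0 ≤ d_{ij} < 7:
  c_1 = 95452 = 0·7^0 + 0·7^1 + 2·7^2 + 5·7^3 + 4·7^4 + 5·7^5
  c_2 = 61936 = 0·7^0 + 0·7^1 + 4·7^2 + 5·7^3 + 4·7^4 + 3·7^5
  c_3 = 21509 = 5·7^0 + 6·7^1 + 4·7^2 + 6·7^3 + 1·7^4 + 1·7^5
  c_4 = 28490 = 0·7^0 + 3·7^1 + 0·7^2 + 6·7^3 + 4·7^4 + 1·7^5
  c_5 = 96797 = 1·7^0 + 3·7^1 + 1·7^2 + 2·7^3 + 5·7^4 + 5·7^5
  c_6 = 72543 = 2·7^0 + 3·7^1 + 3·7^2 + 1·7^3 + 2·7^4 + 4·7^5
  c_7 = 16993 = 4·7^0 + 5·7^1 + 3·7^2 + 0·7^3 + 0·7^4 + 1·7^5
p-restricted factor λ_0 = (0, 0, 5, 0, 1, 2, 4)
p-restricted factor λ_1 = (0, 0, 6, 3, 3, 3, 5)
p-restricted factor λ_2 = (2, 4, 4, 0, 1, 3, 3)
p-restricted factor λ_3 = (5, 5, 6, 6, 2, 1, 0)
p-restricted factor λ_4 = (4, 4, 1, 4, 5, 2, 0)
p-restricted factor λ_5 = (5, 3, 1, 1, 5, 4, 1)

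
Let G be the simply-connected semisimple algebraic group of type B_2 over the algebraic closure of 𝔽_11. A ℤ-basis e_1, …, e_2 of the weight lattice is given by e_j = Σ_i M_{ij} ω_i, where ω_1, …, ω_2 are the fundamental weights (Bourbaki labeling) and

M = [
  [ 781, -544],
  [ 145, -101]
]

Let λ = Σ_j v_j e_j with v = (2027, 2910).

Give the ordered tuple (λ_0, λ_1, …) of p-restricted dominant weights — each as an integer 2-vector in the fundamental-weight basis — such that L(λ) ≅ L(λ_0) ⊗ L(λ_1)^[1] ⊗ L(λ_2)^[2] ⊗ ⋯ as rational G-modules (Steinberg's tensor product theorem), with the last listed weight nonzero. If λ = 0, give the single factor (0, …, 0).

((3, 5), (4, 0))

Compute c_i = Σ_j M_{ij} v_j with v = (2027, 2910):
  c_1 = 781·2027 + (-544)·(2910) = 47
  c_2 = 145·2027 + (-101)·(2910) = 5
Base-11 expansion of each c_i:
  c_1 = 47 = 3·11^0 + 4·11^1
  c_2 = 5 = 5·11^0
Factor λ_0 = (3, 5)
Factor λ_1 = (4, 0)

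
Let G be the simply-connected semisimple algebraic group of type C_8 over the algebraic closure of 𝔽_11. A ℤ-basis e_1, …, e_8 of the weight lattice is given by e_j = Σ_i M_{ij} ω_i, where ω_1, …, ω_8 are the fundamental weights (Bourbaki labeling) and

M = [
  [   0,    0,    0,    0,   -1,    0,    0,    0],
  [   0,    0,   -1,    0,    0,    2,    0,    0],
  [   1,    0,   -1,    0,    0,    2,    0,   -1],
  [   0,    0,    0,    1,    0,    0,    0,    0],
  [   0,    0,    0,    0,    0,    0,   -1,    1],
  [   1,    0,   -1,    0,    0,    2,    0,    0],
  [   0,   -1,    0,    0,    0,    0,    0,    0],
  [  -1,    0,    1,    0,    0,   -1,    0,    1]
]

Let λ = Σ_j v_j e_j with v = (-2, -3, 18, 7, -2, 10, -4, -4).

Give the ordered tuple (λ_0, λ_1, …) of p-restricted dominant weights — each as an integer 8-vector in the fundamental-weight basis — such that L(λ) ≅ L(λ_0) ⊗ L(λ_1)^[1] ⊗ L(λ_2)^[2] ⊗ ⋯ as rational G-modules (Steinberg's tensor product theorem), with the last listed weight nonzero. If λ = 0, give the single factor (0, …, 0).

((2, 2, 4, 7, 0, 0, 3, 6),)

Compute c_i = Σ_j M_{ij} v_j with v = (-2, -3, 18, 7, -2, 10, -4, -4):
  c_1 = 0*-2 + 0*-3 + 0*18 + 0*7 + -1*-2 + 0*10 + 0*-4 + 0*-4 = 2
  c_2 = 0*-2 + 0*-3 + -1*18 + 0*7 + 0*-2 + 2*10 + 0*-4 + 0*-4 = 2
  c_3 = 1*-2 + 0*-3 + -1*18 + 0*7 + 0*-2 + 2*10 + 0*-4 + -1*-4 = 4
  c_4 = 0*-2 + 0*-3 + 0*18 + 1*7 + 0*-2 + 0*10 + 0*-4 + 0*-4 = 7
  c_5 = 0*-2 + 0*-3 + 0*18 + 0*7 + 0*-2 + 0*10 + -1*-4 + 1*-4 = 0
  c_6 = 1*-2 + 0*-3 + -1*18 + 0*7 + 0*-2 + 2*10 + 0*-4 + 0*-4 = 0
  c_7 = 0*-2 + -1*-3 + 0*18 + 0*7 + 0*-2 + 0*10 + 0*-4 + 0*-4 = 3
  c_8 = -1*-2 + 0*-3 + 1*18 + 0*7 + 0*-2 + -1*10 + 0*-4 + 1*-4 = 6
Base-11 expansion of each c_i:
  c_1 = 2 = 2·11^0
  c_2 = 2 = 2·11^0
  c_3 = 4 = 4·11^0
  c_4 = 7 = 7·11^0
  c_5 = 0
  c_6 = 0
  c_7 = 3 = 3·11^0
  c_8 = 6 = 6·11^0
p-restricted factor λ_0 = (2, 2, 4, 7, 0, 0, 3, 6)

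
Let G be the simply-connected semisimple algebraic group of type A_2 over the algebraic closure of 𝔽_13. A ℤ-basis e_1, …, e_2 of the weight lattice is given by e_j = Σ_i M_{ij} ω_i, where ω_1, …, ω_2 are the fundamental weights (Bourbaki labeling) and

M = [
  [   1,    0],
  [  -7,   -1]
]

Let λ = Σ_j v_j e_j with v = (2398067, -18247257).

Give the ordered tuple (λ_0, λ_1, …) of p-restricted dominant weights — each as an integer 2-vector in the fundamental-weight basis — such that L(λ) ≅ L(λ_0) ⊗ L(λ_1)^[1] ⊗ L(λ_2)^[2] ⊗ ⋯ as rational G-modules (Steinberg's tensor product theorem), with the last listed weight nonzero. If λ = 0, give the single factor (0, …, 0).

((9, 4), (9, 9), (6, 11), (12, 1), (5, 12), (6, 3))

Change of basis e → ω: c = M·v where v = (2398067, -18247257):
  c_1 = 1·2398067 + (0)·(-18247257) = 2398067
  c_2 = (-7)·(2398067) + (-1)·(-18247257) = 1460788
Base-13 expansion of each c_i:
  c_1 = 2398067 = 9·13^0 + 9·13^1 + 6·13^2 + 12·13^3 + 5·13^4 + 6·13^5
  c_2 = 1460788 = 4·13^0 + 9·13^1 + 11·13^2 + 1·13^3 + 12·13^4 + 3·13^5
λ_0 = (9, 4)
λ_1 = (9, 9)
λ_2 = (6, 11)
λ_3 = (12, 1)
λ_4 = (5, 12)
λ_5 = (6, 3)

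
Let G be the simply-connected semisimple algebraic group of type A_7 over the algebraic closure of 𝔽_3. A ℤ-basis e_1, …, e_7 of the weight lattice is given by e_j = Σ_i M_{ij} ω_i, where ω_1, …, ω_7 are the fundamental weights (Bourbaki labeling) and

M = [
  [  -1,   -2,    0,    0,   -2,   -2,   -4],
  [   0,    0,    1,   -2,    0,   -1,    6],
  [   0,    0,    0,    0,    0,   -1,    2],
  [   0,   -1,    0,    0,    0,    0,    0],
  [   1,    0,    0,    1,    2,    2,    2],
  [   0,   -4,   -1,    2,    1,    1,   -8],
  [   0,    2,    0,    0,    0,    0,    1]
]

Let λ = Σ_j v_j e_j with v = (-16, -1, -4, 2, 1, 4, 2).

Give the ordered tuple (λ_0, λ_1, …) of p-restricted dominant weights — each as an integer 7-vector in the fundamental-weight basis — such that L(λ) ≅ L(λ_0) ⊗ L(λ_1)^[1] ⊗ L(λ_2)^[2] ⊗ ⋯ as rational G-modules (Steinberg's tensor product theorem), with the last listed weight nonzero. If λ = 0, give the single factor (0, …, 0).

ω-coordinates c = M·v, v = (-16, -1, -4, 2, 1, 4, 2):
  c_1 = -1*-16 + -2*-1 + 0*-4 + 0*2 + -2*1 + -2*4 + -4*2 = 0
  c_2 = 0*-16 + 0*-1 + 1*-4 + -2*2 + 0*1 + -1*4 + 6*2 = 0
  c_3 = 0*-16 + 0*-1 + 0*-4 + 0*2 + 0*1 + -1*4 + 2*2 = 0
  c_4 = 0*-16 + -1*-1 + 0*-4 + 0*2 + 0*1 + 0*4 + 0*2 = 1
  c_5 = 1*-16 + 0*-1 + 0*-4 + 1*2 + 2*1 + 2*4 + 2*2 = 0
  c_6 = 0*-16 + -4*-1 + -1*-4 + 2*2 + 1*1 + 1*4 + -8*2 = 1
  c_7 = 0*-16 + 2*-1 + 0*-4 + 0*2 + 0*1 + 0*4 + 1*2 = 0
Writing each c_i in base p = 3:
  c_1 = 0
  c_2 = 0
  c_3 = 0
  c_4 = 1 = 1·3^0
  c_5 = 0
  c_6 = 1 = 1·3^0
  c_7 = 0
Factor λ_0 = (0, 0, 0, 1, 0, 1, 0)

((0, 0, 0, 1, 0, 1, 0),)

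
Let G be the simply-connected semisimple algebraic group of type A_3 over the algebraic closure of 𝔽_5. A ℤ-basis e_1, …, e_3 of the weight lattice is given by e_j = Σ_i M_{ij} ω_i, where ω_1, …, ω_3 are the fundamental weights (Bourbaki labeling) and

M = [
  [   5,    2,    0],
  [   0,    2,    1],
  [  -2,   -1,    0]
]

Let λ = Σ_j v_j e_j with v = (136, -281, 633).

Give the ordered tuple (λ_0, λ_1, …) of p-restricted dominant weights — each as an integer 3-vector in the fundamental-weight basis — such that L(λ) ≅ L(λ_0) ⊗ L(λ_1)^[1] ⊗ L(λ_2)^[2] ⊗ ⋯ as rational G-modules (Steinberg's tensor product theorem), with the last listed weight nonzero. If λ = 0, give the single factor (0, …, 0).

((3, 1, 4), (3, 4, 1), (4, 2, 0))

Compute c_i = Σ_j M_{ij} v_j with v = (136, -281, 633):
  c_1 = 5*136 + 2*-281 + 0*633 = 118
  c_2 = 0*136 + 2*-281 + 1*633 = 71
  c_3 = -2*136 + -1*-281 + 0*633 = 9
p = 5; digits c_i = Σ_j d_{ij}·5^j, 0 ≤ d_{ij} < 5:
  c_1 = 118 = 3·5^0 + 3·5^1 + 4·5^2
  c_2 = 71 = 1·5^0 + 4·5^1 + 2·5^2
  c_3 = 9 = 4·5^0 + 1·5^1
Factor λ_0 = (3, 1, 4)
Factor λ_1 = (3, 4, 1)
Factor λ_2 = (4, 2, 0)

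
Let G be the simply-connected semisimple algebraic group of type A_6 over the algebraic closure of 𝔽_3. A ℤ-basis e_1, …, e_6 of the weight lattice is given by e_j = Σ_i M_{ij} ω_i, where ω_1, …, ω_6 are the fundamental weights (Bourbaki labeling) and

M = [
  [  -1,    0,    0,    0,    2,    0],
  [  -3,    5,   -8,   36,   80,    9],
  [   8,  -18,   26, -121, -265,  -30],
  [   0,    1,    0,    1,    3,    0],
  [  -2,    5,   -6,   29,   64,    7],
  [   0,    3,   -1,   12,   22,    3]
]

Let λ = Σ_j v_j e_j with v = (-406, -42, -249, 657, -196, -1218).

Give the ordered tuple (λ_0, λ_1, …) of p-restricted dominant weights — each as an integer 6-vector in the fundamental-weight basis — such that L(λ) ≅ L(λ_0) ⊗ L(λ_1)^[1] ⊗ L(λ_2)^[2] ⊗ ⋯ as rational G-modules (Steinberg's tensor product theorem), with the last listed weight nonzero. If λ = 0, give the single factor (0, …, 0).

In the fundamental-weight basis, λ has coordinates c = M·v (v = (-406, -42, -249, 657, -196, -1218)):
  c_1 = -1*-406 + 0*-42 + 0*-249 + 0*657 + 2*-196 + 0*-1218 = 14
  c_2 = -3*-406 + 5*-42 + -8*-249 + 36*657 + 80*-196 + 9*-1218 = 10
  c_3 = 8*-406 + -18*-42 + 26*-249 + -121*657 + -265*-196 + -30*-1218 = 17
  c_4 = 0*-406 + 1*-42 + 0*-249 + 1*657 + 3*-196 + 0*-1218 = 27
  c_5 = -2*-406 + 5*-42 + -6*-249 + 29*657 + 64*-196 + 7*-1218 = 79
  c_6 = 0*-406 + 3*-42 + -1*-249 + 12*657 + 22*-196 + 3*-1218 = 41
p = 3; digits c_i = Σ_j d_{ij}·3^j, 0 ≤ d_{ij} < 3:
  c_1 = 14 = 2·3^0 + 1·3^1 + 1·3^2
  c_2 = 10 = 1·3^0 + 0·3^1 + 1·3^2
  c_3 = 17 = 2·3^0 + 2·3^1 + 1·3^2
  c_4 = 27 = 0·3^0 + 0·3^1 + 0·3^2 + 1·3^3
  c_5 = 79 = 1·3^0 + 2·3^1 + 2·3^2 + 2·3^3
  c_6 = 41 = 2·3^0 + 1·3^1 + 1·3^2 + 1·3^3
Factor λ_0 = (2, 1, 2, 0, 1, 2)
Factor λ_1 = (1, 0, 2, 0, 2, 1)
Factor λ_2 = (1, 1, 1, 0, 2, 1)
Factor λ_3 = (0, 0, 0, 1, 2, 1)

((2, 1, 2, 0, 1, 2), (1, 0, 2, 0, 2, 1), (1, 1, 1, 0, 2, 1), (0, 0, 0, 1, 2, 1))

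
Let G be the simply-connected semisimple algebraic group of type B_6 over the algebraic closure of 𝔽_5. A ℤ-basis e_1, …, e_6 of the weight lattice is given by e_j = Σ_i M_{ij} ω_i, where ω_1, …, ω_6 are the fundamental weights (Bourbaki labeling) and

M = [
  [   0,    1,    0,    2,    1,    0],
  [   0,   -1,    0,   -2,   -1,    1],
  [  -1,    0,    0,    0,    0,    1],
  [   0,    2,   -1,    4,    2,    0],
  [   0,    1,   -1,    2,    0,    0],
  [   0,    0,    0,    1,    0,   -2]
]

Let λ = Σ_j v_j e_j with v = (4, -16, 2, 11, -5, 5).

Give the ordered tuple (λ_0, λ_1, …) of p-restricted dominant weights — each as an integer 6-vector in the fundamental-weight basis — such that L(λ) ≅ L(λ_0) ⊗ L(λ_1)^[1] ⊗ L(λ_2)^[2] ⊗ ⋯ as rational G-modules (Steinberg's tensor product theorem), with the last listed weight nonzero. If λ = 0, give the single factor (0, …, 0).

Change of basis e → ω: c = M·v where v = (4, -16, 2, 11, -5, 5):
  c_1 = 0·4 + (1)·(-16) + 0·2 + 2·11 + (1)·(-5) + 0·5 = 1
  c_2 = 0·4 + (-1)·(-16) + 0·2 + (-2)·(11) + (-1)·(-5) + 1·5 = 4
  c_3 = (-1)·(4) + (0)·(-16) + 0·2 + 0·11 + (0)·(-5) + 1·5 = 1
  c_4 = 0·4 + (2)·(-16) + (-1)·(2) + 4·11 + (2)·(-5) + 0·5 = 0
  c_5 = 0·4 + (1)·(-16) + (-1)·(2) + 2·11 + (0)·(-5) + 0·5 = 4
  c_6 = 0·4 + (0)·(-16) + 0·2 + 1·11 + (0)·(-5) + (-2)·(5) = 1
Base-5 expansion of each c_i:
  c_1 = 1 = 1·5^0
  c_2 = 4 = 4·5^0
  c_3 = 1 = 1·5^0
  c_4 = 0
  c_5 = 4 = 4·5^0
  c_6 = 1 = 1·5^0
Factor λ_0 = (1, 4, 1, 0, 4, 1)

((1, 4, 1, 0, 4, 1),)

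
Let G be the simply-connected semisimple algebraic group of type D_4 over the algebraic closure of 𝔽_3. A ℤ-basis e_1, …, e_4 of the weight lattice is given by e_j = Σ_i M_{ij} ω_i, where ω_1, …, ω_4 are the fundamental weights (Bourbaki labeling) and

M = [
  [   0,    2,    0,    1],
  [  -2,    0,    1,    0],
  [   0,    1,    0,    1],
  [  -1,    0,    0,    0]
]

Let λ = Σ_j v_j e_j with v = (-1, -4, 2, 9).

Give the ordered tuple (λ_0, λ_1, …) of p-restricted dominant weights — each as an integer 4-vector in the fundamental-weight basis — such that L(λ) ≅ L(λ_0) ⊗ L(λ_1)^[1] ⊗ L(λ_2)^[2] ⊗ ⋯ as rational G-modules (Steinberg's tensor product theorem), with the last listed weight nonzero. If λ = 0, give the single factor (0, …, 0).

((1, 1, 2, 1), (0, 1, 1, 0))

ω-coordinates c = M·v, v = (-1, -4, 2, 9):
  c_1 = (0)·(-1) + (2)·(-4) + (0)·(2) + (1)·(9) = 1
  c_2 = (-2)·(-1) + (0)·(-4) + (1)·(2) + (0)·(9) = 4
  c_3 = (0)·(-1) + (1)·(-4) + (0)·(2) + (1)·(9) = 5
  c_4 = (-1)·(-1) + (0)·(-4) + (0)·(2) + (0)·(9) = 1
p = 3; digits c_i = Σ_j d_{ij}·3^j, 0 ≤ d_{ij} < 3:
  c_1 = 1 = 1·3^0
  c_2 = 4 = 1·3^0 + 1·3^1
  c_3 = 5 = 2·3^0 + 1·3^1
  c_4 = 1 = 1·3^0
p-restricted factor λ_0 = (1, 1, 2, 1)
p-restricted factor λ_1 = (0, 1, 1, 0)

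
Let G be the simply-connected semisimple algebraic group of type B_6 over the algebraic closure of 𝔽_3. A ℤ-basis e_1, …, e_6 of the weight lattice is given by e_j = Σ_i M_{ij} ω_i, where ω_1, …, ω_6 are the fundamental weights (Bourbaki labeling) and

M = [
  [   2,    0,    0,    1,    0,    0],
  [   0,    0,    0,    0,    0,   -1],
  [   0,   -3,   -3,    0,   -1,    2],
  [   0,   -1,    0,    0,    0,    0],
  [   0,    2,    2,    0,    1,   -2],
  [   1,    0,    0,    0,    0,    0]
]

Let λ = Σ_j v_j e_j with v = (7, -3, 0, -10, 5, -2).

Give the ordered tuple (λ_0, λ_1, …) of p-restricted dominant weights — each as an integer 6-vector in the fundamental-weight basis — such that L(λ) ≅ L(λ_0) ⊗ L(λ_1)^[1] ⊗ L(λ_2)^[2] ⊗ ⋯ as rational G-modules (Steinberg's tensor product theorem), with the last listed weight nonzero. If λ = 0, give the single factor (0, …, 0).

((1, 2, 0, 0, 0, 1), (1, 0, 0, 1, 1, 2))

ω-coordinates c = M·v, v = (7, -3, 0, -10, 5, -2):
  c_1 = 2*7 + 0*-3 + 0*0 + 1*-10 + 0*5 + 0*-2 = 4
  c_2 = 0*7 + 0*-3 + 0*0 + 0*-10 + 0*5 + -1*-2 = 2
  c_3 = 0*7 + -3*-3 + -3*0 + 0*-10 + -1*5 + 2*-2 = 0
  c_4 = 0*7 + -1*-3 + 0*0 + 0*-10 + 0*5 + 0*-2 = 3
  c_5 = 0*7 + 2*-3 + 2*0 + 0*-10 + 1*5 + -2*-2 = 3
  c_6 = 1*7 + 0*-3 + 0*0 + 0*-10 + 0*5 + 0*-2 = 7
Expand coordinatewise in base 3:
  c_1 = 4 = 1·3^0 + 1·3^1
  c_2 = 2 = 2·3^0
  c_3 = 0
  c_4 = 3 = 0·3^0 + 1·3^1
  c_5 = 3 = 0·3^0 + 1·3^1
  c_6 = 7 = 1·3^0 + 2·3^1
λ_0 = (1, 2, 0, 0, 0, 1)
λ_1 = (1, 0, 0, 1, 1, 2)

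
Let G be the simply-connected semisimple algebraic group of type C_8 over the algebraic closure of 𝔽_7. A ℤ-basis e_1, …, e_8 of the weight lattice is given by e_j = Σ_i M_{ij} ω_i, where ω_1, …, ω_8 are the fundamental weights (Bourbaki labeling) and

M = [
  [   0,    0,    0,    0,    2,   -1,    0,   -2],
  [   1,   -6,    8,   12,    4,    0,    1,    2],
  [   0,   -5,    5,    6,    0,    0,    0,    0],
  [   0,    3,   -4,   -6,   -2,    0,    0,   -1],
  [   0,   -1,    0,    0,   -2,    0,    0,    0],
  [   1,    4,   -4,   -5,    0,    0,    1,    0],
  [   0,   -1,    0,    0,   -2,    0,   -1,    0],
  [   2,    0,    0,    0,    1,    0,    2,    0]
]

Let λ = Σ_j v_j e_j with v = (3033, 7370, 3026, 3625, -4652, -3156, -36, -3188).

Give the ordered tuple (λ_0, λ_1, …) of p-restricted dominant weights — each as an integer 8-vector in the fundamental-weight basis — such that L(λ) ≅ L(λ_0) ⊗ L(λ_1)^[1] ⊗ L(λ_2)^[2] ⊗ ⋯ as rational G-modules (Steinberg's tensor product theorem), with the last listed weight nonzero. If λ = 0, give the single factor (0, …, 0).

Change of basis e → ω: c = M·v where v = (3033, 7370, 3026, 3625, -4652, -3156, -36, -3188):
  c_1 = (0)·(3033) + (0)·(7370) + (0)·(3026) + (0)·(3625) + (2)·(-4652) + (-1)·(-3156) + (0)·(-36) + (-2)·(-3188) = 228
  c_2 = (1)·(3033) + (-6)·(7370) + (8)·(3026) + (12)·(3625) + (4)·(-4652) + (0)·(-3156) + (1)·(-36) + (2)·(-3188) = 1501
  c_3 = (0)·(3033) + (-5)·(7370) + (5)·(3026) + (6)·(3625) + (0)·(-4652) + (0)·(-3156) + (0)·(-36) + (0)·(-3188) = 30
  c_4 = (0)·(3033) + (3)·(7370) + (-4)·(3026) + (-6)·(3625) + (-2)·(-4652) + (0)·(-3156) + (0)·(-36) + (-1)·(-3188) = 748
  c_5 = (0)·(3033) + (-1)·(7370) + (0)·(3026) + (0)·(3625) + (-2)·(-4652) + (0)·(-3156) + (0)·(-36) + (0)·(-3188) = 1934
  c_6 = (1)·(3033) + (4)·(7370) + (-4)·(3026) + (-5)·(3625) + (0)·(-4652) + (0)·(-3156) + (1)·(-36) + (0)·(-3188) = 2248
  c_7 = (0)·(3033) + (-1)·(7370) + (0)·(3026) + (0)·(3625) + (-2)·(-4652) + (0)·(-3156) + (-1)·(-36) + (0)·(-3188) = 1970
  c_8 = (2)·(3033) + (0)·(7370) + (0)·(3026) + (0)·(3625) + (1)·(-4652) + (0)·(-3156) + (2)·(-36) + (0)·(-3188) = 1342
Expand coordinatewise in base 7:
  c_1 = 228 = 4·7^0 + 4·7^1 + 4·7^2
  c_2 = 1501 = 3·7^0 + 4·7^1 + 2·7^2 + 4·7^3
  c_3 = 30 = 2·7^0 + 4·7^1
  c_4 = 748 = 6·7^0 + 1·7^1 + 1·7^2 + 2·7^3
  c_5 = 1934 = 2·7^0 + 3·7^1 + 4·7^2 + 5·7^3
  c_6 = 2248 = 1·7^0 + 6·7^1 + 3·7^2 + 6·7^3
  c_7 = 1970 = 3·7^0 + 1·7^1 + 5·7^2 + 5·7^3
  c_8 = 1342 = 5·7^0 + 2·7^1 + 6·7^2 + 3·7^3
λ_0 = (4, 3, 2, 6, 2, 1, 3, 5)
λ_1 = (4, 4, 4, 1, 3, 6, 1, 2)
λ_2 = (4, 2, 0, 1, 4, 3, 5, 6)
λ_3 = (0, 4, 0, 2, 5, 6, 5, 3)

((4, 3, 2, 6, 2, 1, 3, 5), (4, 4, 4, 1, 3, 6, 1, 2), (4, 2, 0, 1, 4, 3, 5, 6), (0, 4, 0, 2, 5, 6, 5, 3))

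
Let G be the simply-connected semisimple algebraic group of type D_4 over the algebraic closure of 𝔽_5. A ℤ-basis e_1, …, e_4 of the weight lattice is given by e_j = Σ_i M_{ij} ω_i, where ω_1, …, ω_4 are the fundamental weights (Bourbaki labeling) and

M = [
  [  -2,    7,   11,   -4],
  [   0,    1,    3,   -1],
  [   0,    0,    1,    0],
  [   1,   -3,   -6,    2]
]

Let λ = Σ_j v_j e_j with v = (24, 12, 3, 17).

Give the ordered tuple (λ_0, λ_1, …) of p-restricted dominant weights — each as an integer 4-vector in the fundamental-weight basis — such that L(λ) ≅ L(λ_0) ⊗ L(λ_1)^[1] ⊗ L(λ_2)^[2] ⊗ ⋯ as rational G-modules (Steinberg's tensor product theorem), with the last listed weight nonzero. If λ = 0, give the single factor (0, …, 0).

ω-coordinates c = M·v, v = (24, 12, 3, 17):
  c_1 = -2*24 + 7*12 + 11*3 + -4*17 = 1
  c_2 = 0*24 + 1*12 + 3*3 + -1*17 = 4
  c_3 = 0*24 + 0*12 + 1*3 + 0*17 = 3
  c_4 = 1*24 + -3*12 + -6*3 + 2*17 = 4
Expand coordinatewise in base 5:
  c_1 = 1 = 1·5^0
  c_2 = 4 = 4·5^0
  c_3 = 3 = 3·5^0
  c_4 = 4 = 4·5^0
Factor λ_0 = (1, 4, 3, 4)

((1, 4, 3, 4),)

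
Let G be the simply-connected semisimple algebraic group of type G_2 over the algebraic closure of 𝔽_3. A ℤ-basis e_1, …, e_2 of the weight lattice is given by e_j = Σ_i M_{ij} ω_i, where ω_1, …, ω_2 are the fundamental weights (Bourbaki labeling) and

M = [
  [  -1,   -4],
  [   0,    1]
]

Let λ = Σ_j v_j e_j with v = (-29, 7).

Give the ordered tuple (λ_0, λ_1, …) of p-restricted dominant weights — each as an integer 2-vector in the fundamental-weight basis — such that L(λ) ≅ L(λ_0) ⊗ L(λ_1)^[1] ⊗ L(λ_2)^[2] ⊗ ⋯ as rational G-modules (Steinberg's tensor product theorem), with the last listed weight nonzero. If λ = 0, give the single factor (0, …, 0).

((1, 1), (0, 2))

In the fundamental-weight basis, λ has coordinates c = M·v (v = (-29, 7)):
  c_1 = (-1)·(-29) + (-4)·(7) = 1
  c_2 = (0)·(-29) + (1)·(7) = 7
p = 3; digits c_i = Σ_j d_{ij}·3^j, 0 ≤ d_{ij} < 3:
  c_1 = 1 = 1·3^0
  c_2 = 7 = 1·3^0 + 2·3^1
λ_0 = (1, 1)
λ_1 = (0, 2)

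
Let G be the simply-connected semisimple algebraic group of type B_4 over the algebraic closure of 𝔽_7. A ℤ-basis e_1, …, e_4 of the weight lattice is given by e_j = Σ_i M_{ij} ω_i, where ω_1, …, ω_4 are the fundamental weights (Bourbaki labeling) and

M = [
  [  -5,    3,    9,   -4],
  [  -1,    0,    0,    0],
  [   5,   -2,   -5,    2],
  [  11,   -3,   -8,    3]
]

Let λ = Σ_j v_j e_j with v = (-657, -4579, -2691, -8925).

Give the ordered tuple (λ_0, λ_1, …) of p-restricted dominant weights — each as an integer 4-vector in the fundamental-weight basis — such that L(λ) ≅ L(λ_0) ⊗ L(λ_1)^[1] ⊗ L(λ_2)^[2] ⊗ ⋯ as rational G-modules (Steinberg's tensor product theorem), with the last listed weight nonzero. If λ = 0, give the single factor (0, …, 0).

((0, 6, 1, 3), (0, 2, 1, 5), (0, 6, 2, 4), (3, 1, 4, 3))

Compute c_i = Σ_j M_{ij} v_j with v = (-657, -4579, -2691, -8925):
  c_1 = (-5)·(-657) + (3)·(-4579) + (9)·(-2691) + (-4)·(-8925) = 1029
  c_2 = (-1)·(-657) + (0)·(-4579) + (0)·(-2691) + (0)·(-8925) = 657
  c_3 = (5)·(-657) + (-2)·(-4579) + (-5)·(-2691) + (2)·(-8925) = 1478
  c_4 = (11)·(-657) + (-3)·(-4579) + (-8)·(-2691) + (3)·(-8925) = 1263
Base-7 expansion of each c_i:
  c_1 = 1029 = 0·7^0 + 0·7^1 + 0·7^2 + 3·7^3
  c_2 = 657 = 6·7^0 + 2·7^1 + 6·7^2 + 1·7^3
  c_3 = 1478 = 1·7^0 + 1·7^1 + 2·7^2 + 4·7^3
  c_4 = 1263 = 3·7^0 + 5·7^1 + 4·7^2 + 3·7^3
λ_0 = (0, 6, 1, 3)
λ_1 = (0, 2, 1, 5)
λ_2 = (0, 6, 2, 4)
λ_3 = (3, 1, 4, 3)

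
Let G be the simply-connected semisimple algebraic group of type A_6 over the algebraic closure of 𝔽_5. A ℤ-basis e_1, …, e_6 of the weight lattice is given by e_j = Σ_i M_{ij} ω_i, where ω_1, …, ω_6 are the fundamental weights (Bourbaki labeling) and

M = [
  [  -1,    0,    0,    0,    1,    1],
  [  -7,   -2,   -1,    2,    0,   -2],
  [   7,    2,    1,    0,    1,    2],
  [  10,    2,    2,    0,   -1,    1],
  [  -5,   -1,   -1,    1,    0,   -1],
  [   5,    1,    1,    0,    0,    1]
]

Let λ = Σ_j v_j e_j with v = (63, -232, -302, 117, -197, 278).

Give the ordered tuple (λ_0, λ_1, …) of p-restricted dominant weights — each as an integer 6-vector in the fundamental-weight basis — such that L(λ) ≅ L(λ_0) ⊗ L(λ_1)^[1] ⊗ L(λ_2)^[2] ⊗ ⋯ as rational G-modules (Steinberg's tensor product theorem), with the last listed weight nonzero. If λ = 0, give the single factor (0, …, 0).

((3, 3, 4, 2, 3, 4), (3, 0, 1, 2, 1, 1), (0, 0, 1, 1, 2, 2))

ω-coordinates c = M·v, v = (63, -232, -302, 117, -197, 278):
  c_1 = -1*63 + 0*-232 + 0*-302 + 0*117 + 1*-197 + 1*278 = 18
  c_2 = -7*63 + -2*-232 + -1*-302 + 2*117 + 0*-197 + -2*278 = 3
  c_3 = 7*63 + 2*-232 + 1*-302 + 0*117 + 1*-197 + 2*278 = 34
  c_4 = 10*63 + 2*-232 + 2*-302 + 0*117 + -1*-197 + 1*278 = 37
  c_5 = -5*63 + -1*-232 + -1*-302 + 1*117 + 0*-197 + -1*278 = 58
  c_6 = 5*63 + 1*-232 + 1*-302 + 0*117 + 0*-197 + 1*278 = 59
Expand coordinatewise in base 5:
  c_1 = 18 = 3·5^0 + 3·5^1
  c_2 = 3 = 3·5^0
  c_3 = 34 = 4·5^0 + 1·5^1 + 1·5^2
  c_4 = 37 = 2·5^0 + 2·5^1 + 1·5^2
  c_5 = 58 = 3·5^0 + 1·5^1 + 2·5^2
  c_6 = 59 = 4·5^0 + 1·5^1 + 2·5^2
Factor λ_0 = (3, 3, 4, 2, 3, 4)
Factor λ_1 = (3, 0, 1, 2, 1, 1)
Factor λ_2 = (0, 0, 1, 1, 2, 2)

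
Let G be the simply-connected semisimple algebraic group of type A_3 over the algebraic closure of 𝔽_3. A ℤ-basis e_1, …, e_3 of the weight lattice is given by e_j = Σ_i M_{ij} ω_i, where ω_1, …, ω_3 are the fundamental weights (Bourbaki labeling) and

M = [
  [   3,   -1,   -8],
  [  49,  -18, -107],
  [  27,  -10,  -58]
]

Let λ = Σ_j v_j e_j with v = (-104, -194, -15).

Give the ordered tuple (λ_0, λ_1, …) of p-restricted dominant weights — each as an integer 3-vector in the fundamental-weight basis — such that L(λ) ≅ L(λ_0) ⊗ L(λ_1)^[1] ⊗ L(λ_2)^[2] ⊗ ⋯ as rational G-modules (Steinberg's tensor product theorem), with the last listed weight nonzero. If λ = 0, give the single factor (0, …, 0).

((2, 1, 2),)

Compute c_i = Σ_j M_{ij} v_j with v = (-104, -194, -15):
  c_1 = (3)·(-104) + (-1)·(-194) + (-8)·(-15) = 2
  c_2 = (49)·(-104) + (-18)·(-194) + (-107)·(-15) = 1
  c_3 = (27)·(-104) + (-10)·(-194) + (-58)·(-15) = 2
Writing each c_i in base p = 3:
  c_1 = 2 = 2·3^0
  c_2 = 1 = 1·3^0
  c_3 = 2 = 2·3^0
p-restricted factor λ_0 = (2, 1, 2)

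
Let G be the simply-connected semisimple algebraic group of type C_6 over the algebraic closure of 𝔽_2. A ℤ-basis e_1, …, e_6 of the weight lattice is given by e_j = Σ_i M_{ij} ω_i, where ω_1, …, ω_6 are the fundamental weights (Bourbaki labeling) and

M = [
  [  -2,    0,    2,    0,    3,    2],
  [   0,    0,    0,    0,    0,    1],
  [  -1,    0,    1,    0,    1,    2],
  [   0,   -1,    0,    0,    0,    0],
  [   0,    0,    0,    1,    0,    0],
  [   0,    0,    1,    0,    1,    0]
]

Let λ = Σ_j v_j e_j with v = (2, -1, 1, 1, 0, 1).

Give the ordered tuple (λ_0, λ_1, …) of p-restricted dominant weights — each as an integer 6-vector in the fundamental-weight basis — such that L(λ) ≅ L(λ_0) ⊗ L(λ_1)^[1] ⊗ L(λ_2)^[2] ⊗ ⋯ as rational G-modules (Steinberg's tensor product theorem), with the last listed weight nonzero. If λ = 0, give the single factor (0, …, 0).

In the fundamental-weight basis, λ has coordinates c = M·v (v = (2, -1, 1, 1, 0, 1)):
  c_1 = (-2)·(2) + (0)·(-1) + 2·1 + 0·1 + 3·0 + 2·1 = 0
  c_2 = 0·2 + (0)·(-1) + 0·1 + 0·1 + 0·0 + 1·1 = 1
  c_3 = (-1)·(2) + (0)·(-1) + 1·1 + 0·1 + 1·0 + 2·1 = 1
  c_4 = 0·2 + (-1)·(-1) + 0·1 + 0·1 + 0·0 + 0·1 = 1
  c_5 = 0·2 + (0)·(-1) + 0·1 + 1·1 + 0·0 + 0·1 = 1
  c_6 = 0·2 + (0)·(-1) + 1·1 + 0·1 + 1·0 + 0·1 = 1
Expand coordinatewise in base 2:
  c_1 = 0
  c_2 = 1 = 1·2^0
  c_3 = 1 = 1·2^0
  c_4 = 1 = 1·2^0
  c_5 = 1 = 1·2^0
  c_6 = 1 = 1·2^0
λ_0 = (0, 1, 1, 1, 1, 1)

((0, 1, 1, 1, 1, 1),)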